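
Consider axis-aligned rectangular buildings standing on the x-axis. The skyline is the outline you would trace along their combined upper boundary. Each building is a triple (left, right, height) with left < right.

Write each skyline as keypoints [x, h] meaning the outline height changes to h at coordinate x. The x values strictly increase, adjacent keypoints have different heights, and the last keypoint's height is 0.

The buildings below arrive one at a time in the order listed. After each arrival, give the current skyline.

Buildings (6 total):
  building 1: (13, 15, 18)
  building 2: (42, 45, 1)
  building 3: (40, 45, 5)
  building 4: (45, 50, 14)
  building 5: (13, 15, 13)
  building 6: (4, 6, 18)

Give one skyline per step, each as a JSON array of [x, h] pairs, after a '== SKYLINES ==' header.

== SKYLINES ==
[[13,18],[15,0]]
[[13,18],[15,0],[42,1],[45,0]]
[[13,18],[15,0],[40,5],[45,0]]
[[13,18],[15,0],[40,5],[45,14],[50,0]]
[[13,18],[15,0],[40,5],[45,14],[50,0]]
[[4,18],[6,0],[13,18],[15,0],[40,5],[45,14],[50,0]]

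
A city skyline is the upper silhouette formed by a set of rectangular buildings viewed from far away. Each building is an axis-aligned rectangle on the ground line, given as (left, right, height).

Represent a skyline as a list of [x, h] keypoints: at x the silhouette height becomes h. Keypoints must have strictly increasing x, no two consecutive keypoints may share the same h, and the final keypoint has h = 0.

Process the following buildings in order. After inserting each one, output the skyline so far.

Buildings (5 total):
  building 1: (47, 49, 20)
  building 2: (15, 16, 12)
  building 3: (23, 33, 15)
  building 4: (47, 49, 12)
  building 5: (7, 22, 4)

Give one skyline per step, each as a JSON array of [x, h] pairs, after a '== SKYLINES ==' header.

== SKYLINES ==
[[47,20],[49,0]]
[[15,12],[16,0],[47,20],[49,0]]
[[15,12],[16,0],[23,15],[33,0],[47,20],[49,0]]
[[15,12],[16,0],[23,15],[33,0],[47,20],[49,0]]
[[7,4],[15,12],[16,4],[22,0],[23,15],[33,0],[47,20],[49,0]]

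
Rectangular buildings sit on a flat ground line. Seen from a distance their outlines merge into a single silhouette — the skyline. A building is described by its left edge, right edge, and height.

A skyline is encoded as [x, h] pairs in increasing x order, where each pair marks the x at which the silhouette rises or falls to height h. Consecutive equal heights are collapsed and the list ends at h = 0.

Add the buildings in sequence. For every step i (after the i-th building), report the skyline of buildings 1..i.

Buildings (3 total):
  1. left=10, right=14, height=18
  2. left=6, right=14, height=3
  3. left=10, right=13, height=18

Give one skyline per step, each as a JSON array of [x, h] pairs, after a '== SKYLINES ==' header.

== SKYLINES ==
[[10,18],[14,0]]
[[6,3],[10,18],[14,0]]
[[6,3],[10,18],[14,0]]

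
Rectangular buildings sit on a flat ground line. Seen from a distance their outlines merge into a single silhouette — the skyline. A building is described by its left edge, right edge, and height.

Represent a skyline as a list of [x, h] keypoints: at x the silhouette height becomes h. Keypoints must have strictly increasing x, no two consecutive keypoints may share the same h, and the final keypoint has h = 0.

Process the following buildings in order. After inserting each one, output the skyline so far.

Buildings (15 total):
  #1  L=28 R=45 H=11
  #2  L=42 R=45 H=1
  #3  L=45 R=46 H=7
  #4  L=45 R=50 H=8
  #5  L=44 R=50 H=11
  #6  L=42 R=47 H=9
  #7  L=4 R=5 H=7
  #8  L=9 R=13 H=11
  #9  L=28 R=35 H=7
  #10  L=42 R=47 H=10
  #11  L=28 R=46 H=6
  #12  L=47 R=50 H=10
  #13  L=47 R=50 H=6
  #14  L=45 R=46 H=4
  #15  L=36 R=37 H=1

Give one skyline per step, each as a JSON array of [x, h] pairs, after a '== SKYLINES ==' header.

== SKYLINES ==
[[28,11],[45,0]]
[[28,11],[45,0]]
[[28,11],[45,7],[46,0]]
[[28,11],[45,8],[50,0]]
[[28,11],[50,0]]
[[28,11],[50,0]]
[[4,7],[5,0],[28,11],[50,0]]
[[4,7],[5,0],[9,11],[13,0],[28,11],[50,0]]
[[4,7],[5,0],[9,11],[13,0],[28,11],[50,0]]
[[4,7],[5,0],[9,11],[13,0],[28,11],[50,0]]
[[4,7],[5,0],[9,11],[13,0],[28,11],[50,0]]
[[4,7],[5,0],[9,11],[13,0],[28,11],[50,0]]
[[4,7],[5,0],[9,11],[13,0],[28,11],[50,0]]
[[4,7],[5,0],[9,11],[13,0],[28,11],[50,0]]
[[4,7],[5,0],[9,11],[13,0],[28,11],[50,0]]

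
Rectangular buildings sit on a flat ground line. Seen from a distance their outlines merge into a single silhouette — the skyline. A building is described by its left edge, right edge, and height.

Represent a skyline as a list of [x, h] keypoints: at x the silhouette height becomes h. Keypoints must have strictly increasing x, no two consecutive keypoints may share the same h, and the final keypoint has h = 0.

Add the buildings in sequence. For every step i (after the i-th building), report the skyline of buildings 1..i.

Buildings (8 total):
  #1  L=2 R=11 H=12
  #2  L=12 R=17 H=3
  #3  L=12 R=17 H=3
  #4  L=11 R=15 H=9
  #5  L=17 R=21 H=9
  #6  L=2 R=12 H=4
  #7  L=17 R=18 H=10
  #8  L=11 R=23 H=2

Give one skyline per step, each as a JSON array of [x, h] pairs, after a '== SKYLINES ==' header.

== SKYLINES ==
[[2,12],[11,0]]
[[2,12],[11,0],[12,3],[17,0]]
[[2,12],[11,0],[12,3],[17,0]]
[[2,12],[11,9],[15,3],[17,0]]
[[2,12],[11,9],[15,3],[17,9],[21,0]]
[[2,12],[11,9],[15,3],[17,9],[21,0]]
[[2,12],[11,9],[15,3],[17,10],[18,9],[21,0]]
[[2,12],[11,9],[15,3],[17,10],[18,9],[21,2],[23,0]]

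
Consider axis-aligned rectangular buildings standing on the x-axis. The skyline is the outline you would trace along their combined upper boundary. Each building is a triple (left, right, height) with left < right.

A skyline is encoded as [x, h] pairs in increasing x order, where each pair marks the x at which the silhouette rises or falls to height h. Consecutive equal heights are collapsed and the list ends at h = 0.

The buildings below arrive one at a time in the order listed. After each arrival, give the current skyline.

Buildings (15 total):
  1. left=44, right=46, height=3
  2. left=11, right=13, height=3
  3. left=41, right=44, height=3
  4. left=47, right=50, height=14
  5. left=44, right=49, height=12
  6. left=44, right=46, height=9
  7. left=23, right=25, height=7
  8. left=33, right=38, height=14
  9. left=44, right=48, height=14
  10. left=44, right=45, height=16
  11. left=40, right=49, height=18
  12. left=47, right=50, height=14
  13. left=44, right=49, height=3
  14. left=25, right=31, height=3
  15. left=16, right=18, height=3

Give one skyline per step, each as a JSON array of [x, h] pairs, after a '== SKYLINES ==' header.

== SKYLINES ==
[[44,3],[46,0]]
[[11,3],[13,0],[44,3],[46,0]]
[[11,3],[13,0],[41,3],[46,0]]
[[11,3],[13,0],[41,3],[46,0],[47,14],[50,0]]
[[11,3],[13,0],[41,3],[44,12],[47,14],[50,0]]
[[11,3],[13,0],[41,3],[44,12],[47,14],[50,0]]
[[11,3],[13,0],[23,7],[25,0],[41,3],[44,12],[47,14],[50,0]]
[[11,3],[13,0],[23,7],[25,0],[33,14],[38,0],[41,3],[44,12],[47,14],[50,0]]
[[11,3],[13,0],[23,7],[25,0],[33,14],[38,0],[41,3],[44,14],[50,0]]
[[11,3],[13,0],[23,7],[25,0],[33,14],[38,0],[41,3],[44,16],[45,14],[50,0]]
[[11,3],[13,0],[23,7],[25,0],[33,14],[38,0],[40,18],[49,14],[50,0]]
[[11,3],[13,0],[23,7],[25,0],[33,14],[38,0],[40,18],[49,14],[50,0]]
[[11,3],[13,0],[23,7],[25,0],[33,14],[38,0],[40,18],[49,14],[50,0]]
[[11,3],[13,0],[23,7],[25,3],[31,0],[33,14],[38,0],[40,18],[49,14],[50,0]]
[[11,3],[13,0],[16,3],[18,0],[23,7],[25,3],[31,0],[33,14],[38,0],[40,18],[49,14],[50,0]]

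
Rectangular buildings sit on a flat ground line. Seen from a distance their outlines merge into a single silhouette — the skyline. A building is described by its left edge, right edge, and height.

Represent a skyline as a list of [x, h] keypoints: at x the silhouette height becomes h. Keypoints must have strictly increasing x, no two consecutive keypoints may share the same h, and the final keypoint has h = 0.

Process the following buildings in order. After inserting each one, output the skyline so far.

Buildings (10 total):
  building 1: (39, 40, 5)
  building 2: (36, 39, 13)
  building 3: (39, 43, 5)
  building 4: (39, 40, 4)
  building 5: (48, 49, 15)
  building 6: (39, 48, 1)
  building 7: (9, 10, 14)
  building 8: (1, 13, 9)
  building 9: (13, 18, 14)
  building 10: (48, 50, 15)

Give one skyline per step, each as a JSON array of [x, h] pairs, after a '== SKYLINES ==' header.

== SKYLINES ==
[[39,5],[40,0]]
[[36,13],[39,5],[40,0]]
[[36,13],[39,5],[43,0]]
[[36,13],[39,5],[43,0]]
[[36,13],[39,5],[43,0],[48,15],[49,0]]
[[36,13],[39,5],[43,1],[48,15],[49,0]]
[[9,14],[10,0],[36,13],[39,5],[43,1],[48,15],[49,0]]
[[1,9],[9,14],[10,9],[13,0],[36,13],[39,5],[43,1],[48,15],[49,0]]
[[1,9],[9,14],[10,9],[13,14],[18,0],[36,13],[39,5],[43,1],[48,15],[49,0]]
[[1,9],[9,14],[10,9],[13,14],[18,0],[36,13],[39,5],[43,1],[48,15],[50,0]]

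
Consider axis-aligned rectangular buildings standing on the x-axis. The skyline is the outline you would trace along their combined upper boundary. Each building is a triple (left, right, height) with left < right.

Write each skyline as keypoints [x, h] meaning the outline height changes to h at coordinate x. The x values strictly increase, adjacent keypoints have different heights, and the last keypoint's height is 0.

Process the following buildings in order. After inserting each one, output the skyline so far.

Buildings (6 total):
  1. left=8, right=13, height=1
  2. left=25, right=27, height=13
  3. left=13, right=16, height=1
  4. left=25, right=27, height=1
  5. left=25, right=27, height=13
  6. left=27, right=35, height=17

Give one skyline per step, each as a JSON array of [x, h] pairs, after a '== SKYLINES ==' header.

== SKYLINES ==
[[8,1],[13,0]]
[[8,1],[13,0],[25,13],[27,0]]
[[8,1],[16,0],[25,13],[27,0]]
[[8,1],[16,0],[25,13],[27,0]]
[[8,1],[16,0],[25,13],[27,0]]
[[8,1],[16,0],[25,13],[27,17],[35,0]]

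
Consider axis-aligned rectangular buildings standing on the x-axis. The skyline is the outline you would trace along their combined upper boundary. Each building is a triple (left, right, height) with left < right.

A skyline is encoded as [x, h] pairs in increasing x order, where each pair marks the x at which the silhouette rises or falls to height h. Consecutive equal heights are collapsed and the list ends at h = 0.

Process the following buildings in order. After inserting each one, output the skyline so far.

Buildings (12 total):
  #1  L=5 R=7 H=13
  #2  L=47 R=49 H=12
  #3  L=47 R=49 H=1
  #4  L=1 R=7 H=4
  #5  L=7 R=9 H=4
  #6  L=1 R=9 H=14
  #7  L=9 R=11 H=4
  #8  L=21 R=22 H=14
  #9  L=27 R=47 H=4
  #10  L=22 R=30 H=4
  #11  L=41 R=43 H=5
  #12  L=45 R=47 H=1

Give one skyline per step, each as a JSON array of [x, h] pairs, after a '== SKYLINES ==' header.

== SKYLINES ==
[[5,13],[7,0]]
[[5,13],[7,0],[47,12],[49,0]]
[[5,13],[7,0],[47,12],[49,0]]
[[1,4],[5,13],[7,0],[47,12],[49,0]]
[[1,4],[5,13],[7,4],[9,0],[47,12],[49,0]]
[[1,14],[9,0],[47,12],[49,0]]
[[1,14],[9,4],[11,0],[47,12],[49,0]]
[[1,14],[9,4],[11,0],[21,14],[22,0],[47,12],[49,0]]
[[1,14],[9,4],[11,0],[21,14],[22,0],[27,4],[47,12],[49,0]]
[[1,14],[9,4],[11,0],[21,14],[22,4],[47,12],[49,0]]
[[1,14],[9,4],[11,0],[21,14],[22,4],[41,5],[43,4],[47,12],[49,0]]
[[1,14],[9,4],[11,0],[21,14],[22,4],[41,5],[43,4],[47,12],[49,0]]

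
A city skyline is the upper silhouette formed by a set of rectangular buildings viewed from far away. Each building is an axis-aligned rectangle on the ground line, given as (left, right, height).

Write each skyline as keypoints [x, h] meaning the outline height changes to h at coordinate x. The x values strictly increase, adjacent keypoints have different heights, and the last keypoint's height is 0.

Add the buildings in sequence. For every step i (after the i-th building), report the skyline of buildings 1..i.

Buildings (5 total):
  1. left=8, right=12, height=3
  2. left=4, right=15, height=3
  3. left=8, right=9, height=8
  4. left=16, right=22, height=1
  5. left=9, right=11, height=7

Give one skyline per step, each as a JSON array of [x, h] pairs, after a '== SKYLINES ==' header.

== SKYLINES ==
[[8,3],[12,0]]
[[4,3],[15,0]]
[[4,3],[8,8],[9,3],[15,0]]
[[4,3],[8,8],[9,3],[15,0],[16,1],[22,0]]
[[4,3],[8,8],[9,7],[11,3],[15,0],[16,1],[22,0]]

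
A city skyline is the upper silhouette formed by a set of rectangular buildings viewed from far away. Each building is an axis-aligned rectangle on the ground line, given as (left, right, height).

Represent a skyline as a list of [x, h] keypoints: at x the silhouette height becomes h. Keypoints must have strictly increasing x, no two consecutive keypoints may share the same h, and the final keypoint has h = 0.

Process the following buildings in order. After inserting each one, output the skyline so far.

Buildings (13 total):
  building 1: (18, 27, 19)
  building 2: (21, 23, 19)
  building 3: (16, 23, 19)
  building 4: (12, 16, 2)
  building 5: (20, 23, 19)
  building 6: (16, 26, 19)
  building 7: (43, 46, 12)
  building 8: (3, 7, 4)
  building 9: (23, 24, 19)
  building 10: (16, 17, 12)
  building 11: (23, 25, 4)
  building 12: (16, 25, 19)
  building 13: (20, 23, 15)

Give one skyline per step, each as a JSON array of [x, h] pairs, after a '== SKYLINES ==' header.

== SKYLINES ==
[[18,19],[27,0]]
[[18,19],[27,0]]
[[16,19],[27,0]]
[[12,2],[16,19],[27,0]]
[[12,2],[16,19],[27,0]]
[[12,2],[16,19],[27,0]]
[[12,2],[16,19],[27,0],[43,12],[46,0]]
[[3,4],[7,0],[12,2],[16,19],[27,0],[43,12],[46,0]]
[[3,4],[7,0],[12,2],[16,19],[27,0],[43,12],[46,0]]
[[3,4],[7,0],[12,2],[16,19],[27,0],[43,12],[46,0]]
[[3,4],[7,0],[12,2],[16,19],[27,0],[43,12],[46,0]]
[[3,4],[7,0],[12,2],[16,19],[27,0],[43,12],[46,0]]
[[3,4],[7,0],[12,2],[16,19],[27,0],[43,12],[46,0]]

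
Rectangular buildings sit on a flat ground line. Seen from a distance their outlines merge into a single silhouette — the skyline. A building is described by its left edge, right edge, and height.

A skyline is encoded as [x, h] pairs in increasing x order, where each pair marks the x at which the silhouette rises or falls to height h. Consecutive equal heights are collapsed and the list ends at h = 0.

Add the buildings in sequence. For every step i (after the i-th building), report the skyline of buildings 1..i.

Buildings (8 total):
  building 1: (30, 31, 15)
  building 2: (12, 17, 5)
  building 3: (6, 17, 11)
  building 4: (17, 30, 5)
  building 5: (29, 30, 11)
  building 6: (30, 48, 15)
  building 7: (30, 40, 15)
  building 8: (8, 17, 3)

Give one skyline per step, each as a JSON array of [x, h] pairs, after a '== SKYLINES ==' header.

== SKYLINES ==
[[30,15],[31,0]]
[[12,5],[17,0],[30,15],[31,0]]
[[6,11],[17,0],[30,15],[31,0]]
[[6,11],[17,5],[30,15],[31,0]]
[[6,11],[17,5],[29,11],[30,15],[31,0]]
[[6,11],[17,5],[29,11],[30,15],[48,0]]
[[6,11],[17,5],[29,11],[30,15],[48,0]]
[[6,11],[17,5],[29,11],[30,15],[48,0]]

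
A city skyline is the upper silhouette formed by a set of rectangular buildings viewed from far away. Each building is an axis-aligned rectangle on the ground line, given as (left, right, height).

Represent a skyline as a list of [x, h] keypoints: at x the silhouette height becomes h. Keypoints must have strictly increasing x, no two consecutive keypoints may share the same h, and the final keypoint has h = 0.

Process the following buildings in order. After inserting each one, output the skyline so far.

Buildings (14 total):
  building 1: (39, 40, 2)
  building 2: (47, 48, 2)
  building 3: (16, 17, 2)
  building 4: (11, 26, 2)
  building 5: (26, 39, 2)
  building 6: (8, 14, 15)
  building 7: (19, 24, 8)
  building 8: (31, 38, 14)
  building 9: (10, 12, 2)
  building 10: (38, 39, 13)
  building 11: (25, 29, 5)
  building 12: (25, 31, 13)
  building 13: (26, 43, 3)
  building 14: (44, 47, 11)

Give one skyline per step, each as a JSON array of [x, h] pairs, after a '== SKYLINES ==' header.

== SKYLINES ==
[[39,2],[40,0]]
[[39,2],[40,0],[47,2],[48,0]]
[[16,2],[17,0],[39,2],[40,0],[47,2],[48,0]]
[[11,2],[26,0],[39,2],[40,0],[47,2],[48,0]]
[[11,2],[40,0],[47,2],[48,0]]
[[8,15],[14,2],[40,0],[47,2],[48,0]]
[[8,15],[14,2],[19,8],[24,2],[40,0],[47,2],[48,0]]
[[8,15],[14,2],[19,8],[24,2],[31,14],[38,2],[40,0],[47,2],[48,0]]
[[8,15],[14,2],[19,8],[24,2],[31,14],[38,2],[40,0],[47,2],[48,0]]
[[8,15],[14,2],[19,8],[24,2],[31,14],[38,13],[39,2],[40,0],[47,2],[48,0]]
[[8,15],[14,2],[19,8],[24,2],[25,5],[29,2],[31,14],[38,13],[39,2],[40,0],[47,2],[48,0]]
[[8,15],[14,2],[19,8],[24,2],[25,13],[31,14],[38,13],[39,2],[40,0],[47,2],[48,0]]
[[8,15],[14,2],[19,8],[24,2],[25,13],[31,14],[38,13],[39,3],[43,0],[47,2],[48,0]]
[[8,15],[14,2],[19,8],[24,2],[25,13],[31,14],[38,13],[39,3],[43,0],[44,11],[47,2],[48,0]]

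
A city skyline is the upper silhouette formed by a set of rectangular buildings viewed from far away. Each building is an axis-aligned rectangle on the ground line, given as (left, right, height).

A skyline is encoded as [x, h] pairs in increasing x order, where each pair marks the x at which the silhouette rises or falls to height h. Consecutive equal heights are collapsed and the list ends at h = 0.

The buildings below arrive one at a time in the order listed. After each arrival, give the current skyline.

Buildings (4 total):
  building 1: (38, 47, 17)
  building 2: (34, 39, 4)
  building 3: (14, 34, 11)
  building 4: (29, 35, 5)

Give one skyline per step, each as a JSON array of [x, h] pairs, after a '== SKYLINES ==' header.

== SKYLINES ==
[[38,17],[47,0]]
[[34,4],[38,17],[47,0]]
[[14,11],[34,4],[38,17],[47,0]]
[[14,11],[34,5],[35,4],[38,17],[47,0]]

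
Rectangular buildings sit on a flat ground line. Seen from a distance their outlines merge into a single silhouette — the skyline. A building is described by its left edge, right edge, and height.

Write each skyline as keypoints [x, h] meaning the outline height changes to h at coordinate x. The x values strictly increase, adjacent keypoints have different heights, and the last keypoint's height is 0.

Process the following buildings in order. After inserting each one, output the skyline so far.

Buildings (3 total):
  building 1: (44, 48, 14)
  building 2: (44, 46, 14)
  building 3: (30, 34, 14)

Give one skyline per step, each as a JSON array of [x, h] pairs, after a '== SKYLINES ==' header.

== SKYLINES ==
[[44,14],[48,0]]
[[44,14],[48,0]]
[[30,14],[34,0],[44,14],[48,0]]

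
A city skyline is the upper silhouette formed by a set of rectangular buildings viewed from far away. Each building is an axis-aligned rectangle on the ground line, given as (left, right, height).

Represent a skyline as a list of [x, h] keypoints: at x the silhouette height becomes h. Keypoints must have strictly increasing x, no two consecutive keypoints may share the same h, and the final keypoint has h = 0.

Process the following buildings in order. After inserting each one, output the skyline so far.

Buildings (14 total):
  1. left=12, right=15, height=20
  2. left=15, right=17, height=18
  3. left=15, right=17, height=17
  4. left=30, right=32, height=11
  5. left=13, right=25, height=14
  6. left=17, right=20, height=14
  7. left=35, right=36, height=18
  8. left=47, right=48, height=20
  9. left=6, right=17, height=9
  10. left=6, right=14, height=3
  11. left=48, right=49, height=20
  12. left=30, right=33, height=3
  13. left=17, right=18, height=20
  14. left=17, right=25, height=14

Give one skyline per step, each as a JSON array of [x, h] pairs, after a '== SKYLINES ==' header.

== SKYLINES ==
[[12,20],[15,0]]
[[12,20],[15,18],[17,0]]
[[12,20],[15,18],[17,0]]
[[12,20],[15,18],[17,0],[30,11],[32,0]]
[[12,20],[15,18],[17,14],[25,0],[30,11],[32,0]]
[[12,20],[15,18],[17,14],[25,0],[30,11],[32,0]]
[[12,20],[15,18],[17,14],[25,0],[30,11],[32,0],[35,18],[36,0]]
[[12,20],[15,18],[17,14],[25,0],[30,11],[32,0],[35,18],[36,0],[47,20],[48,0]]
[[6,9],[12,20],[15,18],[17,14],[25,0],[30,11],[32,0],[35,18],[36,0],[47,20],[48,0]]
[[6,9],[12,20],[15,18],[17,14],[25,0],[30,11],[32,0],[35,18],[36,0],[47,20],[48,0]]
[[6,9],[12,20],[15,18],[17,14],[25,0],[30,11],[32,0],[35,18],[36,0],[47,20],[49,0]]
[[6,9],[12,20],[15,18],[17,14],[25,0],[30,11],[32,3],[33,0],[35,18],[36,0],[47,20],[49,0]]
[[6,9],[12,20],[15,18],[17,20],[18,14],[25,0],[30,11],[32,3],[33,0],[35,18],[36,0],[47,20],[49,0]]
[[6,9],[12,20],[15,18],[17,20],[18,14],[25,0],[30,11],[32,3],[33,0],[35,18],[36,0],[47,20],[49,0]]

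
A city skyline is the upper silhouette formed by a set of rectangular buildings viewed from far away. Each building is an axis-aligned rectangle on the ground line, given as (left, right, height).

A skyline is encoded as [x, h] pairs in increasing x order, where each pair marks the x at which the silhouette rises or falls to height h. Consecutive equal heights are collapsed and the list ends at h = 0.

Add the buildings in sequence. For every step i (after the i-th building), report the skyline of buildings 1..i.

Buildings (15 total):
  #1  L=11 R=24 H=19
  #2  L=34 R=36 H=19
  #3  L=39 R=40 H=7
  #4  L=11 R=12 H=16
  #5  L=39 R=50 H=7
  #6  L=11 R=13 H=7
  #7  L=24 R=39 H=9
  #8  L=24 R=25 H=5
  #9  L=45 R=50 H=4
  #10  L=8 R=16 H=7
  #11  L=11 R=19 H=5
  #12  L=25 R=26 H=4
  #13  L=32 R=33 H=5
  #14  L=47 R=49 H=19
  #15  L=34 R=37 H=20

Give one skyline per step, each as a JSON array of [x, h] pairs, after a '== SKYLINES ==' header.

== SKYLINES ==
[[11,19],[24,0]]
[[11,19],[24,0],[34,19],[36,0]]
[[11,19],[24,0],[34,19],[36,0],[39,7],[40,0]]
[[11,19],[24,0],[34,19],[36,0],[39,7],[40,0]]
[[11,19],[24,0],[34,19],[36,0],[39,7],[50,0]]
[[11,19],[24,0],[34,19],[36,0],[39,7],[50,0]]
[[11,19],[24,9],[34,19],[36,9],[39,7],[50,0]]
[[11,19],[24,9],[34,19],[36,9],[39,7],[50,0]]
[[11,19],[24,9],[34,19],[36,9],[39,7],[50,0]]
[[8,7],[11,19],[24,9],[34,19],[36,9],[39,7],[50,0]]
[[8,7],[11,19],[24,9],[34,19],[36,9],[39,7],[50,0]]
[[8,7],[11,19],[24,9],[34,19],[36,9],[39,7],[50,0]]
[[8,7],[11,19],[24,9],[34,19],[36,9],[39,7],[50,0]]
[[8,7],[11,19],[24,9],[34,19],[36,9],[39,7],[47,19],[49,7],[50,0]]
[[8,7],[11,19],[24,9],[34,20],[37,9],[39,7],[47,19],[49,7],[50,0]]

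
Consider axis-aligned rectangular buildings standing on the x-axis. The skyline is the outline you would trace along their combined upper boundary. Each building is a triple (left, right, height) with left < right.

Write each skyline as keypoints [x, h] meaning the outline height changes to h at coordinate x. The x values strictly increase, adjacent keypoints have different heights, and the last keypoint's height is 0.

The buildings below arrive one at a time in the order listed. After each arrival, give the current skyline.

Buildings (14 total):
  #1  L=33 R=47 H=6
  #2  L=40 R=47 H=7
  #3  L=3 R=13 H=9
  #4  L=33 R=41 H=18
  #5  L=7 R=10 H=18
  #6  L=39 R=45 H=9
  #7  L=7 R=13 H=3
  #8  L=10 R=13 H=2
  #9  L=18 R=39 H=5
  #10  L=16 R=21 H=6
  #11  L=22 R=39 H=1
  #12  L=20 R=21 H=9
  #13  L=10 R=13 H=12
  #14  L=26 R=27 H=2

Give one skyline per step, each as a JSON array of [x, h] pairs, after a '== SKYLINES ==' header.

== SKYLINES ==
[[33,6],[47,0]]
[[33,6],[40,7],[47,0]]
[[3,9],[13,0],[33,6],[40,7],[47,0]]
[[3,9],[13,0],[33,18],[41,7],[47,0]]
[[3,9],[7,18],[10,9],[13,0],[33,18],[41,7],[47,0]]
[[3,9],[7,18],[10,9],[13,0],[33,18],[41,9],[45,7],[47,0]]
[[3,9],[7,18],[10,9],[13,0],[33,18],[41,9],[45,7],[47,0]]
[[3,9],[7,18],[10,9],[13,0],[33,18],[41,9],[45,7],[47,0]]
[[3,9],[7,18],[10,9],[13,0],[18,5],[33,18],[41,9],[45,7],[47,0]]
[[3,9],[7,18],[10,9],[13,0],[16,6],[21,5],[33,18],[41,9],[45,7],[47,0]]
[[3,9],[7,18],[10,9],[13,0],[16,6],[21,5],[33,18],[41,9],[45,7],[47,0]]
[[3,9],[7,18],[10,9],[13,0],[16,6],[20,9],[21,5],[33,18],[41,9],[45,7],[47,0]]
[[3,9],[7,18],[10,12],[13,0],[16,6],[20,9],[21,5],[33,18],[41,9],[45,7],[47,0]]
[[3,9],[7,18],[10,12],[13,0],[16,6],[20,9],[21,5],[33,18],[41,9],[45,7],[47,0]]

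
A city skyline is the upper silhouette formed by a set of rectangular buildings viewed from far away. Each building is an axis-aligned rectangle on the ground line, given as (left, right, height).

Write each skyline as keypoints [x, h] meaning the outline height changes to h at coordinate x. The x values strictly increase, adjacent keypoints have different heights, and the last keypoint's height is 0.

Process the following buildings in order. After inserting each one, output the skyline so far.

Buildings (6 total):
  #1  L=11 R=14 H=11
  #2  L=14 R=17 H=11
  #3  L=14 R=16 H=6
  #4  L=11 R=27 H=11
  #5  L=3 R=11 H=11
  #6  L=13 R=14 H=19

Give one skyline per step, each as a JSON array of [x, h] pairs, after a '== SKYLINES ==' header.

== SKYLINES ==
[[11,11],[14,0]]
[[11,11],[17,0]]
[[11,11],[17,0]]
[[11,11],[27,0]]
[[3,11],[27,0]]
[[3,11],[13,19],[14,11],[27,0]]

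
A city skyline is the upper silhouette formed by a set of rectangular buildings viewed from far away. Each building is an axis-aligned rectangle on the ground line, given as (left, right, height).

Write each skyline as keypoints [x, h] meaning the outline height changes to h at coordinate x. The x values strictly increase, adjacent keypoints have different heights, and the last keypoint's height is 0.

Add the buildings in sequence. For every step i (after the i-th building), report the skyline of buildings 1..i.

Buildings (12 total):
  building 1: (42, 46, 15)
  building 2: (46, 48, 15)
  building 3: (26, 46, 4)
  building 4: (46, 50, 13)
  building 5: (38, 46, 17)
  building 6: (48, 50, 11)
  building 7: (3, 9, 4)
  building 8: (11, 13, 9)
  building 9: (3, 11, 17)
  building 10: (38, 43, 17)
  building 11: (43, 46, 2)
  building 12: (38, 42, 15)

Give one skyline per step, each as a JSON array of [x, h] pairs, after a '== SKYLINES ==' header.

== SKYLINES ==
[[42,15],[46,0]]
[[42,15],[48,0]]
[[26,4],[42,15],[48,0]]
[[26,4],[42,15],[48,13],[50,0]]
[[26,4],[38,17],[46,15],[48,13],[50,0]]
[[26,4],[38,17],[46,15],[48,13],[50,0]]
[[3,4],[9,0],[26,4],[38,17],[46,15],[48,13],[50,0]]
[[3,4],[9,0],[11,9],[13,0],[26,4],[38,17],[46,15],[48,13],[50,0]]
[[3,17],[11,9],[13,0],[26,4],[38,17],[46,15],[48,13],[50,0]]
[[3,17],[11,9],[13,0],[26,4],[38,17],[46,15],[48,13],[50,0]]
[[3,17],[11,9],[13,0],[26,4],[38,17],[46,15],[48,13],[50,0]]
[[3,17],[11,9],[13,0],[26,4],[38,17],[46,15],[48,13],[50,0]]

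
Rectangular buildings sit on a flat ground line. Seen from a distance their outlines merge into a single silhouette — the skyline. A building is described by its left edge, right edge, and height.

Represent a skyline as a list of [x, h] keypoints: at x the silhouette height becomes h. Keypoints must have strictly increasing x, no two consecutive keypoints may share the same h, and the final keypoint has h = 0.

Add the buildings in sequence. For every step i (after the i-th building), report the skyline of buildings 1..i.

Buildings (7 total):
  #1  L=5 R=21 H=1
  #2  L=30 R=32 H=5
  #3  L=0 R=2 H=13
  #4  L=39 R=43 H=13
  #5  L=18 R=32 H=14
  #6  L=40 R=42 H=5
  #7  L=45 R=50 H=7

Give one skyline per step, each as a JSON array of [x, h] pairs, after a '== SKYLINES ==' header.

== SKYLINES ==
[[5,1],[21,0]]
[[5,1],[21,0],[30,5],[32,0]]
[[0,13],[2,0],[5,1],[21,0],[30,5],[32,0]]
[[0,13],[2,0],[5,1],[21,0],[30,5],[32,0],[39,13],[43,0]]
[[0,13],[2,0],[5,1],[18,14],[32,0],[39,13],[43,0]]
[[0,13],[2,0],[5,1],[18,14],[32,0],[39,13],[43,0]]
[[0,13],[2,0],[5,1],[18,14],[32,0],[39,13],[43,0],[45,7],[50,0]]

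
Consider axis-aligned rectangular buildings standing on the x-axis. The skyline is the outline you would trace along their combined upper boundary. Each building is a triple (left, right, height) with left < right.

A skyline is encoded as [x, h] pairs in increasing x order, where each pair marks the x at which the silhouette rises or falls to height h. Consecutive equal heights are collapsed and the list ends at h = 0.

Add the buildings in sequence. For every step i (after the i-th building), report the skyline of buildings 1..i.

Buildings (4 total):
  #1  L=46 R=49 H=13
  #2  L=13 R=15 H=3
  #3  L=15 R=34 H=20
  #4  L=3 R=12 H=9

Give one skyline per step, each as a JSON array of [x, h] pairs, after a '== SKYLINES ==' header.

== SKYLINES ==
[[46,13],[49,0]]
[[13,3],[15,0],[46,13],[49,0]]
[[13,3],[15,20],[34,0],[46,13],[49,0]]
[[3,9],[12,0],[13,3],[15,20],[34,0],[46,13],[49,0]]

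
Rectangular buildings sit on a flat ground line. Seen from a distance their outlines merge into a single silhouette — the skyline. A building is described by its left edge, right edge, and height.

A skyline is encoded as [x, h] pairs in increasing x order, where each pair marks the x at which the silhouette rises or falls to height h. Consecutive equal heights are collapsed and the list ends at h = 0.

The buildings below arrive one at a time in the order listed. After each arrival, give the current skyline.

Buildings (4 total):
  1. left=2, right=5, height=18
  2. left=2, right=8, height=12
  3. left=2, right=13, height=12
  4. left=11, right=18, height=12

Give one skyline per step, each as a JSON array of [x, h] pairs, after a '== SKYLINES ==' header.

== SKYLINES ==
[[2,18],[5,0]]
[[2,18],[5,12],[8,0]]
[[2,18],[5,12],[13,0]]
[[2,18],[5,12],[18,0]]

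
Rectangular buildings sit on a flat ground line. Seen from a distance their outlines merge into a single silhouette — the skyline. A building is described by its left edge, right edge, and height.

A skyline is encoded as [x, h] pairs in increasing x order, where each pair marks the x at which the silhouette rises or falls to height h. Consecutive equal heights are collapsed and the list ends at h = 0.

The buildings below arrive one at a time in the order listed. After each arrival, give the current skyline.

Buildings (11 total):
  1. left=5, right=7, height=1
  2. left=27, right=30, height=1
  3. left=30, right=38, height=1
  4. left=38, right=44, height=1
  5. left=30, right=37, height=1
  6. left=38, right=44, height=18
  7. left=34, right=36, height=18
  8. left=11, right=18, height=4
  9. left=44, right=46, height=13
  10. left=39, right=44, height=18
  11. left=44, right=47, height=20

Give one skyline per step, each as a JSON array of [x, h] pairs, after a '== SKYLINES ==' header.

== SKYLINES ==
[[5,1],[7,0]]
[[5,1],[7,0],[27,1],[30,0]]
[[5,1],[7,0],[27,1],[38,0]]
[[5,1],[7,0],[27,1],[44,0]]
[[5,1],[7,0],[27,1],[44,0]]
[[5,1],[7,0],[27,1],[38,18],[44,0]]
[[5,1],[7,0],[27,1],[34,18],[36,1],[38,18],[44,0]]
[[5,1],[7,0],[11,4],[18,0],[27,1],[34,18],[36,1],[38,18],[44,0]]
[[5,1],[7,0],[11,4],[18,0],[27,1],[34,18],[36,1],[38,18],[44,13],[46,0]]
[[5,1],[7,0],[11,4],[18,0],[27,1],[34,18],[36,1],[38,18],[44,13],[46,0]]
[[5,1],[7,0],[11,4],[18,0],[27,1],[34,18],[36,1],[38,18],[44,20],[47,0]]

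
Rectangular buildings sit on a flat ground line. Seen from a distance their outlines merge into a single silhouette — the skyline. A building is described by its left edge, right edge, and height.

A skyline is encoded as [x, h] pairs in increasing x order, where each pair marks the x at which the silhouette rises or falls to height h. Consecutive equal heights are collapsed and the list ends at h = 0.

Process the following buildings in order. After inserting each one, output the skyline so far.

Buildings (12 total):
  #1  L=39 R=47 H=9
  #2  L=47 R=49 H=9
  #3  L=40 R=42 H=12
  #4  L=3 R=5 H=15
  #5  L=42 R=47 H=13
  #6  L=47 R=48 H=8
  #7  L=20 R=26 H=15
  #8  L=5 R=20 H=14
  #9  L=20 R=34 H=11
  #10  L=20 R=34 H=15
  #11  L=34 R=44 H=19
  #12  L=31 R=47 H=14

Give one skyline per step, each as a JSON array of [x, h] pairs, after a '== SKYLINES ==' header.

== SKYLINES ==
[[39,9],[47,0]]
[[39,9],[49,0]]
[[39,9],[40,12],[42,9],[49,0]]
[[3,15],[5,0],[39,9],[40,12],[42,9],[49,0]]
[[3,15],[5,0],[39,9],[40,12],[42,13],[47,9],[49,0]]
[[3,15],[5,0],[39,9],[40,12],[42,13],[47,9],[49,0]]
[[3,15],[5,0],[20,15],[26,0],[39,9],[40,12],[42,13],[47,9],[49,0]]
[[3,15],[5,14],[20,15],[26,0],[39,9],[40,12],[42,13],[47,9],[49,0]]
[[3,15],[5,14],[20,15],[26,11],[34,0],[39,9],[40,12],[42,13],[47,9],[49,0]]
[[3,15],[5,14],[20,15],[34,0],[39,9],[40,12],[42,13],[47,9],[49,0]]
[[3,15],[5,14],[20,15],[34,19],[44,13],[47,9],[49,0]]
[[3,15],[5,14],[20,15],[34,19],[44,14],[47,9],[49,0]]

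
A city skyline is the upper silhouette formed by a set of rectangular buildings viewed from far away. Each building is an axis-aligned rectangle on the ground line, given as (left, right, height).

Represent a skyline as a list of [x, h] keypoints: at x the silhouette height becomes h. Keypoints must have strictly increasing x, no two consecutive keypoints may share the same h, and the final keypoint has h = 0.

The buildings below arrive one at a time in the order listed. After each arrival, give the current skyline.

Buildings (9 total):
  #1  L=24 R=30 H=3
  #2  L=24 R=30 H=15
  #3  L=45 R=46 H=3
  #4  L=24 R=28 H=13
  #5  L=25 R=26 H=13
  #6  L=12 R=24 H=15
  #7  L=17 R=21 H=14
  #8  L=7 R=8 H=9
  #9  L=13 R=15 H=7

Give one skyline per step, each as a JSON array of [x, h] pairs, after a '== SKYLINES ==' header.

== SKYLINES ==
[[24,3],[30,0]]
[[24,15],[30,0]]
[[24,15],[30,0],[45,3],[46,0]]
[[24,15],[30,0],[45,3],[46,0]]
[[24,15],[30,0],[45,3],[46,0]]
[[12,15],[30,0],[45,3],[46,0]]
[[12,15],[30,0],[45,3],[46,0]]
[[7,9],[8,0],[12,15],[30,0],[45,3],[46,0]]
[[7,9],[8,0],[12,15],[30,0],[45,3],[46,0]]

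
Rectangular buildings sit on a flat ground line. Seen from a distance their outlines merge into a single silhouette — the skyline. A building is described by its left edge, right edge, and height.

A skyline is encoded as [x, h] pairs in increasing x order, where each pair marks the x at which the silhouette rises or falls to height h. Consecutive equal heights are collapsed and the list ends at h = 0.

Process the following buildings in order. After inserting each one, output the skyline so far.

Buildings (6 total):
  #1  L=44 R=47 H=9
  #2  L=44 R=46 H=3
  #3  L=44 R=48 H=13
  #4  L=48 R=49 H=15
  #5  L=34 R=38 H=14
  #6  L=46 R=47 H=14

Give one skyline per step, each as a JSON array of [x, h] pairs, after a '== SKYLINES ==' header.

== SKYLINES ==
[[44,9],[47,0]]
[[44,9],[47,0]]
[[44,13],[48,0]]
[[44,13],[48,15],[49,0]]
[[34,14],[38,0],[44,13],[48,15],[49,0]]
[[34,14],[38,0],[44,13],[46,14],[47,13],[48,15],[49,0]]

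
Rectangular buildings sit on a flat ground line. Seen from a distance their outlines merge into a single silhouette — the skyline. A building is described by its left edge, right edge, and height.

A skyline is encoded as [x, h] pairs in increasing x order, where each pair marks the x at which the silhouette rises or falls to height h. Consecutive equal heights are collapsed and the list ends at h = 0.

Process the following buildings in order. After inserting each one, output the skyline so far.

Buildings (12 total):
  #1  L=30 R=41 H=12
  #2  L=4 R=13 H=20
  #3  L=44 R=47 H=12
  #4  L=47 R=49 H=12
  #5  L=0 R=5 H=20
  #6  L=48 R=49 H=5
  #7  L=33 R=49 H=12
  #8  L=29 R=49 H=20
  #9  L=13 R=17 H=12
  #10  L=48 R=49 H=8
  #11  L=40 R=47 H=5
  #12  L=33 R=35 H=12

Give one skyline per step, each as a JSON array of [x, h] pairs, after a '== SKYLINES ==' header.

== SKYLINES ==
[[30,12],[41,0]]
[[4,20],[13,0],[30,12],[41,0]]
[[4,20],[13,0],[30,12],[41,0],[44,12],[47,0]]
[[4,20],[13,0],[30,12],[41,0],[44,12],[49,0]]
[[0,20],[13,0],[30,12],[41,0],[44,12],[49,0]]
[[0,20],[13,0],[30,12],[41,0],[44,12],[49,0]]
[[0,20],[13,0],[30,12],[49,0]]
[[0,20],[13,0],[29,20],[49,0]]
[[0,20],[13,12],[17,0],[29,20],[49,0]]
[[0,20],[13,12],[17,0],[29,20],[49,0]]
[[0,20],[13,12],[17,0],[29,20],[49,0]]
[[0,20],[13,12],[17,0],[29,20],[49,0]]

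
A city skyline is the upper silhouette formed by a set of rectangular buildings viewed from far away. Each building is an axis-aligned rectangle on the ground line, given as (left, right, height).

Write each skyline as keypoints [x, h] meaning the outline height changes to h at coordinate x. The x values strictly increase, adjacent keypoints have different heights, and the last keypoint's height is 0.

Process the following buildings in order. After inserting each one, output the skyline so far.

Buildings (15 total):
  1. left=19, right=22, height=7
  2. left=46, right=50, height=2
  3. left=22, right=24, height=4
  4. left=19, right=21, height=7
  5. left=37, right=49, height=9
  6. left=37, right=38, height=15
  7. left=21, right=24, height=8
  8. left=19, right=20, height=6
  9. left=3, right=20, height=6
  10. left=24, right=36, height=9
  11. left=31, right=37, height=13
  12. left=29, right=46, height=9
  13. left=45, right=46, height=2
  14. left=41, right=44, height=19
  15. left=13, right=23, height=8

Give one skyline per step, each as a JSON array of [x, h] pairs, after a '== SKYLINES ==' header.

== SKYLINES ==
[[19,7],[22,0]]
[[19,7],[22,0],[46,2],[50,0]]
[[19,7],[22,4],[24,0],[46,2],[50,0]]
[[19,7],[22,4],[24,0],[46,2],[50,0]]
[[19,7],[22,4],[24,0],[37,9],[49,2],[50,0]]
[[19,7],[22,4],[24,0],[37,15],[38,9],[49,2],[50,0]]
[[19,7],[21,8],[24,0],[37,15],[38,9],[49,2],[50,0]]
[[19,7],[21,8],[24,0],[37,15],[38,9],[49,2],[50,0]]
[[3,6],[19,7],[21,8],[24,0],[37,15],[38,9],[49,2],[50,0]]
[[3,6],[19,7],[21,8],[24,9],[36,0],[37,15],[38,9],[49,2],[50,0]]
[[3,6],[19,7],[21,8],[24,9],[31,13],[37,15],[38,9],[49,2],[50,0]]
[[3,6],[19,7],[21,8],[24,9],[31,13],[37,15],[38,9],[49,2],[50,0]]
[[3,6],[19,7],[21,8],[24,9],[31,13],[37,15],[38,9],[49,2],[50,0]]
[[3,6],[19,7],[21,8],[24,9],[31,13],[37,15],[38,9],[41,19],[44,9],[49,2],[50,0]]
[[3,6],[13,8],[24,9],[31,13],[37,15],[38,9],[41,19],[44,9],[49,2],[50,0]]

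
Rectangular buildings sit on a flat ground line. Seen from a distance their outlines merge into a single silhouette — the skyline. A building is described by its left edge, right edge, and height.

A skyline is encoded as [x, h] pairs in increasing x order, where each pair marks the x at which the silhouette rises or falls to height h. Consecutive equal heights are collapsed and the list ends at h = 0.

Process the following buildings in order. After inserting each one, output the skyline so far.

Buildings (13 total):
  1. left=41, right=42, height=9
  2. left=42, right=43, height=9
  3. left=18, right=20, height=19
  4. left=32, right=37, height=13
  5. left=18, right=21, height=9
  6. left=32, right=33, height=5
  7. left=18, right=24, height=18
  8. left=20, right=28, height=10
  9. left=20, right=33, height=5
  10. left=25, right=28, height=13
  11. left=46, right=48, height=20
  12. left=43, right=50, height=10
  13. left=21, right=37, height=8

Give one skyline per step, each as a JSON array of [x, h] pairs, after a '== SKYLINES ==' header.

== SKYLINES ==
[[41,9],[42,0]]
[[41,9],[43,0]]
[[18,19],[20,0],[41,9],[43,0]]
[[18,19],[20,0],[32,13],[37,0],[41,9],[43,0]]
[[18,19],[20,9],[21,0],[32,13],[37,0],[41,9],[43,0]]
[[18,19],[20,9],[21,0],[32,13],[37,0],[41,9],[43,0]]
[[18,19],[20,18],[24,0],[32,13],[37,0],[41,9],[43,0]]
[[18,19],[20,18],[24,10],[28,0],[32,13],[37,0],[41,9],[43,0]]
[[18,19],[20,18],[24,10],[28,5],[32,13],[37,0],[41,9],[43,0]]
[[18,19],[20,18],[24,10],[25,13],[28,5],[32,13],[37,0],[41,9],[43,0]]
[[18,19],[20,18],[24,10],[25,13],[28,5],[32,13],[37,0],[41,9],[43,0],[46,20],[48,0]]
[[18,19],[20,18],[24,10],[25,13],[28,5],[32,13],[37,0],[41,9],[43,10],[46,20],[48,10],[50,0]]
[[18,19],[20,18],[24,10],[25,13],[28,8],[32,13],[37,0],[41,9],[43,10],[46,20],[48,10],[50,0]]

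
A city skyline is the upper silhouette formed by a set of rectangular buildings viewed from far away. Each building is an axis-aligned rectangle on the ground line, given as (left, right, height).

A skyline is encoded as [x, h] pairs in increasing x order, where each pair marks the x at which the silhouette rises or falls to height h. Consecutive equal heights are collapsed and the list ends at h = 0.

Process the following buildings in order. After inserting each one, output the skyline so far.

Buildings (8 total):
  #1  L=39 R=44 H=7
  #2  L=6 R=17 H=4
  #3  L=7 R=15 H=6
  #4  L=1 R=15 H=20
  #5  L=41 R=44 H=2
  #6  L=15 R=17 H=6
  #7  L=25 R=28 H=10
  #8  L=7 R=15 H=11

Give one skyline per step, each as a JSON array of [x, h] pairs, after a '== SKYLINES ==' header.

== SKYLINES ==
[[39,7],[44,0]]
[[6,4],[17,0],[39,7],[44,0]]
[[6,4],[7,6],[15,4],[17,0],[39,7],[44,0]]
[[1,20],[15,4],[17,0],[39,7],[44,0]]
[[1,20],[15,4],[17,0],[39,7],[44,0]]
[[1,20],[15,6],[17,0],[39,7],[44,0]]
[[1,20],[15,6],[17,0],[25,10],[28,0],[39,7],[44,0]]
[[1,20],[15,6],[17,0],[25,10],[28,0],[39,7],[44,0]]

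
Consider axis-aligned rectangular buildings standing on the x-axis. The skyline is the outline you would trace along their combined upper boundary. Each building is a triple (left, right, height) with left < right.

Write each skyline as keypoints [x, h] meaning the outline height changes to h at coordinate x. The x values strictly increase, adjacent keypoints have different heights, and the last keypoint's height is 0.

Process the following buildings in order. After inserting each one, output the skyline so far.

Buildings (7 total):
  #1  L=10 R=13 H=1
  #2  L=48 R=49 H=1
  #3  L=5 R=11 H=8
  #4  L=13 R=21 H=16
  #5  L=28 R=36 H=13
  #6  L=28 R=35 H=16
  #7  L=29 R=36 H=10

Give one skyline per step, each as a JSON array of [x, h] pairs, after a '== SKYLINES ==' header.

== SKYLINES ==
[[10,1],[13,0]]
[[10,1],[13,0],[48,1],[49,0]]
[[5,8],[11,1],[13,0],[48,1],[49,0]]
[[5,8],[11,1],[13,16],[21,0],[48,1],[49,0]]
[[5,8],[11,1],[13,16],[21,0],[28,13],[36,0],[48,1],[49,0]]
[[5,8],[11,1],[13,16],[21,0],[28,16],[35,13],[36,0],[48,1],[49,0]]
[[5,8],[11,1],[13,16],[21,0],[28,16],[35,13],[36,0],[48,1],[49,0]]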